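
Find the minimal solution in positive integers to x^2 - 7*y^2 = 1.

(x, y) = (8, 3)

First expand sqrt(7) as a continued fraction. With x_i = (sqrt(7) + m_i)/d_i and (m_0, d_0) = (0, 1): a_0 = floor(sqrt(7)) = 2, since 2^2 = 4 <= 7 < 9 = 3^2.
Iterate m_{i+1} = d_i*a_i - m_i, d_{i+1} = (7 - m_{i+1}^2)/d_i, a_{i+1} = floor((a_0 + m_{i+1})/d_{i+1}):
  m_1 = 1*2 - 0 = 2, d_1 = (7 - 2^2)/1 = 3/1 = 3, a_1 = floor((2 + 2)/3) = 1.
  m_2 = 3*1 - 2 = 1, d_2 = (7 - 1^2)/3 = 6/3 = 2, a_2 = floor((2 + 1)/2) = 1.
  m_3 = 2*1 - 1 = 1, d_3 = (7 - 1^2)/2 = 6/2 = 3, a_3 = floor((2 + 1)/3) = 1.
  m_4 = 3*1 - 1 = 2, d_4 = (7 - 2^2)/3 = 3/3 = 1, a_4 = floor((2 + 2)/1) = 4.
  m_5 = 1*4 - 2 = 2, d_5 = (7 - 2^2)/1 = 3/1 = 3: (m_5, d_5) = (m_1, d_1) = (2, 3), so from here the quotients repeat a_1, ..., a_4; the period length is 4.
So sqrt(7) = [2; (1, 1, 1, 4)] with period length k = 4.
k is even, so the fundamental solution of x^2 - 7y^2 = 1 is (p_{k-1}, q_{k-1}) = (p_3, q_3); compute convergents through index 3.
Convergents (p_i = a_i*p_{i-1} + p_{i-2}, q_i = a_i*q_{i-1} + q_{i-2} with p_{-2}=0, p_{-1}=1, q_{-2}=1, q_{-1}=0):
  i=0: a_0=2, p_0 = 2*1 + 0 = 2, q_0 = 2*0 + 1 = 1.
  i=1: a_1=1, p_1 = 1*2 + 1 = 3, q_1 = 1*1 + 0 = 1.
  i=2: a_2=1, p_2 = 1*3 + 2 = 5, q_2 = 1*1 + 1 = 2.
  i=3: a_3=1, p_3 = 1*5 + 3 = 8, q_3 = 1*2 + 1 = 3.
Check: 8^2 - 7*3^2 = 64 - 63 = 1, so (x, y) = (8, 3) solves the equation, and by the theorem it is the least positive solution.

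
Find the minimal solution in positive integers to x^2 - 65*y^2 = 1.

First expand sqrt(65) as a continued fraction. With x_i = (sqrt(65) + m_i)/d_i and (m_0, d_0) = (0, 1): a_0 = floor(sqrt(65)) = 8, since 8^2 = 64 <= 65 < 81 = 9^2.
Iterate m_{i+1} = d_i*a_i - m_i, d_{i+1} = (65 - m_{i+1}^2)/d_i, a_{i+1} = floor((a_0 + m_{i+1})/d_{i+1}):
  m_1 = 1*8 - 0 = 8, d_1 = (65 - 8^2)/1 = 1/1 = 1, a_1 = floor((8 + 8)/1) = 16.
  m_2 = 1*16 - 8 = 8, d_2 = (65 - 8^2)/1 = 1/1 = 1: (m_2, d_2) = (m_1, d_1) = (8, 1), so from here the quotient a_1 repeats; the period length is 1.
So sqrt(65) = [8; (16)] with period length k = 1.
k is odd, so (p_{k-1}, q_{k-1}) only solves x^2 - 65y^2 = -1 and the fundamental solution of x^2 - 65y^2 = 1 is (p_{2k-1}, q_{2k-1}) = (p_1, q_1); compute convergents through index 1, running through the period twice.
Convergents (p_i = a_i*p_{i-1} + p_{i-2}, q_i = a_i*q_{i-1} + q_{i-2} with p_{-2}=0, p_{-1}=1, q_{-2}=1, q_{-1}=0):
  i=0: a_0=8, p_0 = 8*1 + 0 = 8, q_0 = 8*0 + 1 = 1.
  i=1: a_1=16, p_1 = 16*8 + 1 = 129, q_1 = 16*1 + 0 = 16.
Indeed p_0^2 - 65*q_0^2 = 64 - 65 = -1, not +1.
Check: 129^2 - 65*16^2 = 16641 - 16640 = 1, so (x, y) = (129, 16) solves the equation, and by the theorem it is the least positive solution.

(x, y) = (129, 16)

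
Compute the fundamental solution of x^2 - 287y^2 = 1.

First expand sqrt(287) as a continued fraction. With x_i = (sqrt(287) + m_i)/d_i and (m_0, d_0) = (0, 1): a_0 = floor(sqrt(287)) = 16, since 16^2 = 256 <= 287 < 289 = 17^2.
Iterate m_{i+1} = d_i*a_i - m_i, d_{i+1} = (287 - m_{i+1}^2)/d_i, a_{i+1} = floor((a_0 + m_{i+1})/d_{i+1}):
  m_1 = 1*16 - 0 = 16, d_1 = (287 - 16^2)/1 = 31/1 = 31, a_1 = floor((16 + 16)/31) = 1.
  m_2 = 31*1 - 16 = 15, d_2 = (287 - 15^2)/31 = 62/31 = 2, a_2 = floor((16 + 15)/2) = 15.
  m_3 = 2*15 - 15 = 15, d_3 = (287 - 15^2)/2 = 62/2 = 31, a_3 = floor((16 + 15)/31) = 1.
  m_4 = 31*1 - 15 = 16, d_4 = (287 - 16^2)/31 = 31/31 = 1, a_4 = floor((16 + 16)/1) = 32.
  m_5 = 1*32 - 16 = 16, d_5 = (287 - 16^2)/1 = 31/1 = 31: (m_5, d_5) = (m_1, d_1) = (16, 31), so from here the quotients repeat a_1, ..., a_4; the period length is 4.
So sqrt(287) = [16; (1, 15, 1, 32)] with period length k = 4.
k is even, so the fundamental solution of x^2 - 287y^2 = 1 is (p_{k-1}, q_{k-1}) = (p_3, q_3); compute convergents through index 3.
Convergents (p_i = a_i*p_{i-1} + p_{i-2}, q_i = a_i*q_{i-1} + q_{i-2} with p_{-2}=0, p_{-1}=1, q_{-2}=1, q_{-1}=0):
  i=0: a_0=16, p_0 = 16*1 + 0 = 16, q_0 = 16*0 + 1 = 1.
  i=1: a_1=1, p_1 = 1*16 + 1 = 17, q_1 = 1*1 + 0 = 1.
  i=2: a_2=15, p_2 = 15*17 + 16 = 271, q_2 = 15*1 + 1 = 16.
  i=3: a_3=1, p_3 = 1*271 + 17 = 288, q_3 = 1*16 + 1 = 17.
Check: 288^2 - 287*17^2 = 82944 - 82943 = 1, so (x, y) = (288, 17) solves the equation, and by the theorem it is the least positive solution.

(x, y) = (288, 17)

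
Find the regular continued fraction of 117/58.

Run the Euclidean algorithm on 117 and 58; the successive quotients are the partial quotients a_0, a_1, ... (each step inverts the fractional part left over by the previous one):
  117 = 2*58 + 1, so a_0 = 2.
  58 = 58*1 + 0, so a_1 = 58.
The remainder reaches 0 after 2 divisions, so the expansion has 2 partial quotients, read off in order.

[2; 58]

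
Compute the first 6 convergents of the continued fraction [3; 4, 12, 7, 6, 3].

Using the convergent recurrence p_i = a_i*p_{i-1} + p_{i-2}, q_i = a_i*q_{i-1} + q_{i-2} with p_{-2}=0, p_{-1}=1, q_{-2}=1, q_{-1}=0:
  i=0: a_0=3, p_0 = 3*1 + 0 = 3, q_0 = 3*0 + 1 = 1.
  i=1: a_1=4, p_1 = 4*3 + 1 = 13, q_1 = 4*1 + 0 = 4.
  i=2: a_2=12, p_2 = 12*13 + 3 = 159, q_2 = 12*4 + 1 = 49.
  i=3: a_3=7, p_3 = 7*159 + 13 = 1126, q_3 = 7*49 + 4 = 347.
  i=4: a_4=6, p_4 = 6*1126 + 159 = 6915, q_4 = 6*347 + 49 = 2131.
  i=5: a_5=3, p_5 = 3*6915 + 1126 = 21871, q_5 = 3*2131 + 347 = 6740.

3/1, 13/4, 159/49, 1126/347, 6915/2131, 21871/6740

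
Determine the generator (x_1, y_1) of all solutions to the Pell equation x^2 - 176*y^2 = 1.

First expand sqrt(176) as a continued fraction. With x_i = (sqrt(176) + m_i)/d_i and (m_0, d_0) = (0, 1): a_0 = floor(sqrt(176)) = 13, since 13^2 = 169 <= 176 < 196 = 14^2.
Iterate m_{i+1} = d_i*a_i - m_i, d_{i+1} = (176 - m_{i+1}^2)/d_i, a_{i+1} = floor((a_0 + m_{i+1})/d_{i+1}):
  m_1 = 1*13 - 0 = 13, d_1 = (176 - 13^2)/1 = 7/1 = 7, a_1 = floor((13 + 13)/7) = 3.
  m_2 = 7*3 - 13 = 8, d_2 = (176 - 8^2)/7 = 112/7 = 16, a_2 = floor((13 + 8)/16) = 1.
  m_3 = 16*1 - 8 = 8, d_3 = (176 - 8^2)/16 = 112/16 = 7, a_3 = floor((13 + 8)/7) = 3.
  m_4 = 7*3 - 8 = 13, d_4 = (176 - 13^2)/7 = 7/7 = 1, a_4 = floor((13 + 13)/1) = 26.
  m_5 = 1*26 - 13 = 13, d_5 = (176 - 13^2)/1 = 7/1 = 7: (m_5, d_5) = (m_1, d_1) = (13, 7), so from here the quotients repeat a_1, ..., a_4; the period length is 4.
So sqrt(176) = [13; (3, 1, 3, 26)] with period length k = 4.
k is even, so the fundamental solution of x^2 - 176y^2 = 1 is (p_{k-1}, q_{k-1}) = (p_3, q_3); compute convergents through index 3.
Convergents (p_i = a_i*p_{i-1} + p_{i-2}, q_i = a_i*q_{i-1} + q_{i-2} with p_{-2}=0, p_{-1}=1, q_{-2}=1, q_{-1}=0):
  i=0: a_0=13, p_0 = 13*1 + 0 = 13, q_0 = 13*0 + 1 = 1.
  i=1: a_1=3, p_1 = 3*13 + 1 = 40, q_1 = 3*1 + 0 = 3.
  i=2: a_2=1, p_2 = 1*40 + 13 = 53, q_2 = 1*3 + 1 = 4.
  i=3: a_3=3, p_3 = 3*53 + 40 = 199, q_3 = 3*4 + 3 = 15.
Check: 199^2 - 176*15^2 = 39601 - 39600 = 1, so (x, y) = (199, 15) solves the equation, and by the theorem it is the least positive solution.

(x, y) = (199, 15)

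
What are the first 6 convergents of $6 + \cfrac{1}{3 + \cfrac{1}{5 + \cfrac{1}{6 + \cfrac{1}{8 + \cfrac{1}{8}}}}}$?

Using the convergent recurrence p_i = a_i*p_{i-1} + p_{i-2}, q_i = a_i*q_{i-1} + q_{i-2} with p_{-2}=0, p_{-1}=1, q_{-2}=1, q_{-1}=0:
  i=0: a_0=6, p_0 = 6*1 + 0 = 6, q_0 = 6*0 + 1 = 1.
  i=1: a_1=3, p_1 = 3*6 + 1 = 19, q_1 = 3*1 + 0 = 3.
  i=2: a_2=5, p_2 = 5*19 + 6 = 101, q_2 = 5*3 + 1 = 16.
  i=3: a_3=6, p_3 = 6*101 + 19 = 625, q_3 = 6*16 + 3 = 99.
  i=4: a_4=8, p_4 = 8*625 + 101 = 5101, q_4 = 8*99 + 16 = 808.
  i=5: a_5=8, p_5 = 8*5101 + 625 = 41433, q_5 = 8*808 + 99 = 6563.

6/1, 19/3, 101/16, 625/99, 5101/808, 41433/6563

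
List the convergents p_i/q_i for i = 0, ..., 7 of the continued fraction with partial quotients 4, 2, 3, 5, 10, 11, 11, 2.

Using the convergent recurrence p_i = a_i*p_{i-1} + p_{i-2}, q_i = a_i*q_{i-1} + q_{i-2} with p_{-2}=0, p_{-1}=1, q_{-2}=1, q_{-1}=0:
  i=0: a_0=4, p_0 = 4*1 + 0 = 4, q_0 = 4*0 + 1 = 1.
  i=1: a_1=2, p_1 = 2*4 + 1 = 9, q_1 = 2*1 + 0 = 2.
  i=2: a_2=3, p_2 = 3*9 + 4 = 31, q_2 = 3*2 + 1 = 7.
  i=3: a_3=5, p_3 = 5*31 + 9 = 164, q_3 = 5*7 + 2 = 37.
  i=4: a_4=10, p_4 = 10*164 + 31 = 1671, q_4 = 10*37 + 7 = 377.
  i=5: a_5=11, p_5 = 11*1671 + 164 = 18545, q_5 = 11*377 + 37 = 4184.
  i=6: a_6=11, p_6 = 11*18545 + 1671 = 205666, q_6 = 11*4184 + 377 = 46401.
  i=7: a_7=2, p_7 = 2*205666 + 18545 = 429877, q_7 = 2*46401 + 4184 = 96986.

4/1, 9/2, 31/7, 164/37, 1671/377, 18545/4184, 205666/46401, 429877/96986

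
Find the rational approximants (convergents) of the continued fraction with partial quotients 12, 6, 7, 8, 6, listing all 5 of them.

Using the convergent recurrence p_i = a_i*p_{i-1} + p_{i-2}, q_i = a_i*q_{i-1} + q_{i-2} with p_{-2}=0, p_{-1}=1, q_{-2}=1, q_{-1}=0:
  i=0: a_0=12, p_0 = 12*1 + 0 = 12, q_0 = 12*0 + 1 = 1.
  i=1: a_1=6, p_1 = 6*12 + 1 = 73, q_1 = 6*1 + 0 = 6.
  i=2: a_2=7, p_2 = 7*73 + 12 = 523, q_2 = 7*6 + 1 = 43.
  i=3: a_3=8, p_3 = 8*523 + 73 = 4257, q_3 = 8*43 + 6 = 350.
  i=4: a_4=6, p_4 = 6*4257 + 523 = 26065, q_4 = 6*350 + 43 = 2143.

12/1, 73/6, 523/43, 4257/350, 26065/2143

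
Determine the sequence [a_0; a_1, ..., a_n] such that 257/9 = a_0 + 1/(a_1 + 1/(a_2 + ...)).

Run the Euclidean algorithm on 257 and 9; the successive quotients are the partial quotients a_0, a_1, ... (each step inverts the fractional part left over by the previous one):
  257 = 28*9 + 5, so a_0 = 28.
  9 = 1*5 + 4, so a_1 = 1.
  5 = 1*4 + 1, so a_2 = 1.
  4 = 4*1 + 0, so a_3 = 4.
The remainder reaches 0 after 4 divisions, so the expansion has 4 partial quotients, read off in order.

[28; 1, 1, 4]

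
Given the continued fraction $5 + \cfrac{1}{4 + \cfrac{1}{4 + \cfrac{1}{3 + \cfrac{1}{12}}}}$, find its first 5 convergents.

5/1, 21/4, 89/17, 288/55, 3545/677

Using the convergent recurrence p_i = a_i*p_{i-1} + p_{i-2}, q_i = a_i*q_{i-1} + q_{i-2} with p_{-2}=0, p_{-1}=1, q_{-2}=1, q_{-1}=0:
  i=0: a_0=5, p_0 = 5*1 + 0 = 5, q_0 = 5*0 + 1 = 1.
  i=1: a_1=4, p_1 = 4*5 + 1 = 21, q_1 = 4*1 + 0 = 4.
  i=2: a_2=4, p_2 = 4*21 + 5 = 89, q_2 = 4*4 + 1 = 17.
  i=3: a_3=3, p_3 = 3*89 + 21 = 288, q_3 = 3*17 + 4 = 55.
  i=4: a_4=12, p_4 = 12*288 + 89 = 3545, q_4 = 12*55 + 17 = 677.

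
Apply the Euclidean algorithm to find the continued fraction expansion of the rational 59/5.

[11; 1, 4]

Run the Euclidean algorithm on 59 and 5; the successive quotients are the partial quotients a_0, a_1, ... (each step inverts the fractional part left over by the previous one):
  59 = 11*5 + 4, so a_0 = 11.
  5 = 1*4 + 1, so a_1 = 1.
  4 = 4*1 + 0, so a_2 = 4.
The remainder reaches 0 after 3 divisions, so the expansion has 3 partial quotients, read off in order.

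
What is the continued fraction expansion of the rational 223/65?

[3; 2, 3, 9]

Run the Euclidean algorithm on 223 and 65; the successive quotients are the partial quotients a_0, a_1, ... (each step inverts the fractional part left over by the previous one):
  223 = 3*65 + 28, so a_0 = 3.
  65 = 2*28 + 9, so a_1 = 2.
  28 = 3*9 + 1, so a_2 = 3.
  9 = 9*1 + 0, so a_3 = 9.
The remainder reaches 0 after 4 divisions, so the expansion has 4 partial quotients, read off in order.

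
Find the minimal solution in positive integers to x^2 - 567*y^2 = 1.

(x, y) = (2024, 85)

First expand sqrt(567) as a continued fraction. With x_i = (sqrt(567) + m_i)/d_i and (m_0, d_0) = (0, 1): a_0 = floor(sqrt(567)) = 23, since 23^2 = 529 <= 567 < 576 = 24^2.
Iterate m_{i+1} = d_i*a_i - m_i, d_{i+1} = (567 - m_{i+1}^2)/d_i, a_{i+1} = floor((a_0 + m_{i+1})/d_{i+1}):
  m_1 = 1*23 - 0 = 23, d_1 = (567 - 23^2)/1 = 38/1 = 38, a_1 = floor((23 + 23)/38) = 1.
  m_2 = 38*1 - 23 = 15, d_2 = (567 - 15^2)/38 = 342/38 = 9, a_2 = floor((23 + 15)/9) = 4.
  m_3 = 9*4 - 15 = 21, d_3 = (567 - 21^2)/9 = 126/9 = 14, a_3 = floor((23 + 21)/14) = 3.
  m_4 = 14*3 - 21 = 21, d_4 = (567 - 21^2)/14 = 126/14 = 9, a_4 = floor((23 + 21)/9) = 4.
  m_5 = 9*4 - 21 = 15, d_5 = (567 - 15^2)/9 = 342/9 = 38, a_5 = floor((23 + 15)/38) = 1.
  m_6 = 38*1 - 15 = 23, d_6 = (567 - 23^2)/38 = 38/38 = 1, a_6 = floor((23 + 23)/1) = 46.
  m_7 = 1*46 - 23 = 23, d_7 = (567 - 23^2)/1 = 38/1 = 38: (m_7, d_7) = (m_1, d_1) = (23, 38), so from here the quotients repeat a_1, ..., a_6; the period length is 6.
So sqrt(567) = [23; (1, 4, 3, 4, 1, 46)] with period length k = 6.
k is even, so the fundamental solution of x^2 - 567y^2 = 1 is (p_{k-1}, q_{k-1}) = (p_5, q_5); compute convergents through index 5.
Convergents (p_i = a_i*p_{i-1} + p_{i-2}, q_i = a_i*q_{i-1} + q_{i-2} with p_{-2}=0, p_{-1}=1, q_{-2}=1, q_{-1}=0):
  i=0: a_0=23, p_0 = 23*1 + 0 = 23, q_0 = 23*0 + 1 = 1.
  i=1: a_1=1, p_1 = 1*23 + 1 = 24, q_1 = 1*1 + 0 = 1.
  i=2: a_2=4, p_2 = 4*24 + 23 = 119, q_2 = 4*1 + 1 = 5.
  i=3: a_3=3, p_3 = 3*119 + 24 = 381, q_3 = 3*5 + 1 = 16.
  i=4: a_4=4, p_4 = 4*381 + 119 = 1643, q_4 = 4*16 + 5 = 69.
  i=5: a_5=1, p_5 = 1*1643 + 381 = 2024, q_5 = 1*69 + 16 = 85.
Check: 2024^2 - 567*85^2 = 4096576 - 4096575 = 1, so (x, y) = (2024, 85) solves the equation, and by the theorem it is the least positive solution.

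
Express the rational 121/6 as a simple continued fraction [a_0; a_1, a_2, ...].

Run the Euclidean algorithm on 121 and 6; the successive quotients are the partial quotients a_0, a_1, ... (each step inverts the fractional part left over by the previous one):
  121 = 20*6 + 1, so a_0 = 20.
  6 = 6*1 + 0, so a_1 = 6.
The remainder reaches 0 after 2 divisions, so the expansion has 2 partial quotients, read off in order.

[20; 6]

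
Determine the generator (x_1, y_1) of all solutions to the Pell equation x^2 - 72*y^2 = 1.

(x, y) = (17, 2)

First expand sqrt(72) as a continued fraction. With x_i = (sqrt(72) + m_i)/d_i and (m_0, d_0) = (0, 1): a_0 = floor(sqrt(72)) = 8, since 8^2 = 64 <= 72 < 81 = 9^2.
Iterate m_{i+1} = d_i*a_i - m_i, d_{i+1} = (72 - m_{i+1}^2)/d_i, a_{i+1} = floor((a_0 + m_{i+1})/d_{i+1}):
  m_1 = 1*8 - 0 = 8, d_1 = (72 - 8^2)/1 = 8/1 = 8, a_1 = floor((8 + 8)/8) = 2.
  m_2 = 8*2 - 8 = 8, d_2 = (72 - 8^2)/8 = 8/8 = 1, a_2 = floor((8 + 8)/1) = 16.
  m_3 = 1*16 - 8 = 8, d_3 = (72 - 8^2)/1 = 8/1 = 8: (m_3, d_3) = (m_1, d_1) = (8, 8), so from here the quotients repeat a_1, a_2; the period length is 2.
So sqrt(72) = [8; (2, 16)] with period length k = 2.
k is even, so the fundamental solution of x^2 - 72y^2 = 1 is (p_{k-1}, q_{k-1}) = (p_1, q_1); compute convergents through index 1.
Convergents (p_i = a_i*p_{i-1} + p_{i-2}, q_i = a_i*q_{i-1} + q_{i-2} with p_{-2}=0, p_{-1}=1, q_{-2}=1, q_{-1}=0):
  i=0: a_0=8, p_0 = 8*1 + 0 = 8, q_0 = 8*0 + 1 = 1.
  i=1: a_1=2, p_1 = 2*8 + 1 = 17, q_1 = 2*1 + 0 = 2.
Check: 17^2 - 72*2^2 = 289 - 288 = 1, so (x, y) = (17, 2) solves the equation, and by the theorem it is the least positive solution.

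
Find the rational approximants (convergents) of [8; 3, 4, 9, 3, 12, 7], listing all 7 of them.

Using the convergent recurrence p_i = a_i*p_{i-1} + p_{i-2}, q_i = a_i*q_{i-1} + q_{i-2} with p_{-2}=0, p_{-1}=1, q_{-2}=1, q_{-1}=0:
  i=0: a_0=8, p_0 = 8*1 + 0 = 8, q_0 = 8*0 + 1 = 1.
  i=1: a_1=3, p_1 = 3*8 + 1 = 25, q_1 = 3*1 + 0 = 3.
  i=2: a_2=4, p_2 = 4*25 + 8 = 108, q_2 = 4*3 + 1 = 13.
  i=3: a_3=9, p_3 = 9*108 + 25 = 997, q_3 = 9*13 + 3 = 120.
  i=4: a_4=3, p_4 = 3*997 + 108 = 3099, q_4 = 3*120 + 13 = 373.
  i=5: a_5=12, p_5 = 12*3099 + 997 = 38185, q_5 = 12*373 + 120 = 4596.
  i=6: a_6=7, p_6 = 7*38185 + 3099 = 270394, q_6 = 7*4596 + 373 = 32545.

8/1, 25/3, 108/13, 997/120, 3099/373, 38185/4596, 270394/32545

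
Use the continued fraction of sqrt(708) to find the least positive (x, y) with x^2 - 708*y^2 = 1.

(x, y) = (62423, 2346)

First expand sqrt(708) as a continued fraction. With x_i = (sqrt(708) + m_i)/d_i and (m_0, d_0) = (0, 1): a_0 = floor(sqrt(708)) = 26, since 26^2 = 676 <= 708 < 729 = 27^2.
Iterate m_{i+1} = d_i*a_i - m_i, d_{i+1} = (708 - m_{i+1}^2)/d_i, a_{i+1} = floor((a_0 + m_{i+1})/d_{i+1}):
  m_1 = 1*26 - 0 = 26, d_1 = (708 - 26^2)/1 = 32/1 = 32, a_1 = floor((26 + 26)/32) = 1.
  m_2 = 32*1 - 26 = 6, d_2 = (708 - 6^2)/32 = 672/32 = 21, a_2 = floor((26 + 6)/21) = 1.
  m_3 = 21*1 - 6 = 15, d_3 = (708 - 15^2)/21 = 483/21 = 23, a_3 = floor((26 + 15)/23) = 1.
  m_4 = 23*1 - 15 = 8, d_4 = (708 - 8^2)/23 = 644/23 = 28, a_4 = floor((26 + 8)/28) = 1.
  m_5 = 28*1 - 8 = 20, d_5 = (708 - 20^2)/28 = 308/28 = 11, a_5 = floor((26 + 20)/11) = 4.
  m_6 = 11*4 - 20 = 24, d_6 = (708 - 24^2)/11 = 132/11 = 12, a_6 = floor((26 + 24)/12) = 4.
  m_7 = 12*4 - 24 = 24, d_7 = (708 - 24^2)/12 = 132/12 = 11, a_7 = floor((26 + 24)/11) = 4.
  m_8 = 11*4 - 24 = 20, d_8 = (708 - 20^2)/11 = 308/11 = 28, a_8 = floor((26 + 20)/28) = 1.
  m_9 = 28*1 - 20 = 8, d_9 = (708 - 8^2)/28 = 644/28 = 23, a_9 = floor((26 + 8)/23) = 1.
  m_10 = 23*1 - 8 = 15, d_10 = (708 - 15^2)/23 = 483/23 = 21, a_10 = floor((26 + 15)/21) = 1.
  m_11 = 21*1 - 15 = 6, d_11 = (708 - 6^2)/21 = 672/21 = 32, a_11 = floor((26 + 6)/32) = 1.
  m_12 = 32*1 - 6 = 26, d_12 = (708 - 26^2)/32 = 32/32 = 1, a_12 = floor((26 + 26)/1) = 52.
  m_13 = 1*52 - 26 = 26, d_13 = (708 - 26^2)/1 = 32/1 = 32: (m_13, d_13) = (m_1, d_1) = (26, 32), so from here the quotients repeat a_1, ..., a_12; the period length is 12.
So sqrt(708) = [26; (1, 1, 1, 1, 4, 4, 4, 1, 1, 1, 1, 52)] with period length k = 12.
k is even, so the fundamental solution of x^2 - 708y^2 = 1 is (p_{k-1}, q_{k-1}) = (p_11, q_11); compute convergents through index 11.
Convergents (p_i = a_i*p_{i-1} + p_{i-2}, q_i = a_i*q_{i-1} + q_{i-2} with p_{-2}=0, p_{-1}=1, q_{-2}=1, q_{-1}=0):
  i=0: a_0=26, p_0 = 26*1 + 0 = 26, q_0 = 26*0 + 1 = 1.
  i=1: a_1=1, p_1 = 1*26 + 1 = 27, q_1 = 1*1 + 0 = 1.
  i=2: a_2=1, p_2 = 1*27 + 26 = 53, q_2 = 1*1 + 1 = 2.
  i=3: a_3=1, p_3 = 1*53 + 27 = 80, q_3 = 1*2 + 1 = 3.
  i=4: a_4=1, p_4 = 1*80 + 53 = 133, q_4 = 1*3 + 2 = 5.
  i=5: a_5=4, p_5 = 4*133 + 80 = 612, q_5 = 4*5 + 3 = 23.
  i=6: a_6=4, p_6 = 4*612 + 133 = 2581, q_6 = 4*23 + 5 = 97.
  i=7: a_7=4, p_7 = 4*2581 + 612 = 10936, q_7 = 4*97 + 23 = 411.
  i=8: a_8=1, p_8 = 1*10936 + 2581 = 13517, q_8 = 1*411 + 97 = 508.
  i=9: a_9=1, p_9 = 1*13517 + 10936 = 24453, q_9 = 1*508 + 411 = 919.
  i=10: a_10=1, p_10 = 1*24453 + 13517 = 37970, q_10 = 1*919 + 508 = 1427.
  i=11: a_11=1, p_11 = 1*37970 + 24453 = 62423, q_11 = 1*1427 + 919 = 2346.
Check: 62423^2 - 708*2346^2 = 3896630929 - 3896630928 = 1, so (x, y) = (62423, 2346) solves the equation, and by the theorem it is the least positive solution.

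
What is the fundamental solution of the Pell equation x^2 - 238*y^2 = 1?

First expand sqrt(238) as a continued fraction. With x_i = (sqrt(238) + m_i)/d_i and (m_0, d_0) = (0, 1): a_0 = floor(sqrt(238)) = 15, since 15^2 = 225 <= 238 < 256 = 16^2.
Iterate m_{i+1} = d_i*a_i - m_i, d_{i+1} = (238 - m_{i+1}^2)/d_i, a_{i+1} = floor((a_0 + m_{i+1})/d_{i+1}):
  m_1 = 1*15 - 0 = 15, d_1 = (238 - 15^2)/1 = 13/1 = 13, a_1 = floor((15 + 15)/13) = 2.
  m_2 = 13*2 - 15 = 11, d_2 = (238 - 11^2)/13 = 117/13 = 9, a_2 = floor((15 + 11)/9) = 2.
  m_3 = 9*2 - 11 = 7, d_3 = (238 - 7^2)/9 = 189/9 = 21, a_3 = floor((15 + 7)/21) = 1.
  m_4 = 21*1 - 7 = 14, d_4 = (238 - 14^2)/21 = 42/21 = 2, a_4 = floor((15 + 14)/2) = 14.
  m_5 = 2*14 - 14 = 14, d_5 = (238 - 14^2)/2 = 42/2 = 21, a_5 = floor((15 + 14)/21) = 1.
  m_6 = 21*1 - 14 = 7, d_6 = (238 - 7^2)/21 = 189/21 = 9, a_6 = floor((15 + 7)/9) = 2.
  m_7 = 9*2 - 7 = 11, d_7 = (238 - 11^2)/9 = 117/9 = 13, a_7 = floor((15 + 11)/13) = 2.
  m_8 = 13*2 - 11 = 15, d_8 = (238 - 15^2)/13 = 13/13 = 1, a_8 = floor((15 + 15)/1) = 30.
  m_9 = 1*30 - 15 = 15, d_9 = (238 - 15^2)/1 = 13/1 = 13: (m_9, d_9) = (m_1, d_1) = (15, 13), so from here the quotients repeat a_1, ..., a_8; the period length is 8.
So sqrt(238) = [15; (2, 2, 1, 14, 1, 2, 2, 30)] with period length k = 8.
k is even, so the fundamental solution of x^2 - 238y^2 = 1 is (p_{k-1}, q_{k-1}) = (p_7, q_7); compute convergents through index 7.
Convergents (p_i = a_i*p_{i-1} + p_{i-2}, q_i = a_i*q_{i-1} + q_{i-2} with p_{-2}=0, p_{-1}=1, q_{-2}=1, q_{-1}=0):
  i=0: a_0=15, p_0 = 15*1 + 0 = 15, q_0 = 15*0 + 1 = 1.
  i=1: a_1=2, p_1 = 2*15 + 1 = 31, q_1 = 2*1 + 0 = 2.
  i=2: a_2=2, p_2 = 2*31 + 15 = 77, q_2 = 2*2 + 1 = 5.
  i=3: a_3=1, p_3 = 1*77 + 31 = 108, q_3 = 1*5 + 2 = 7.
  i=4: a_4=14, p_4 = 14*108 + 77 = 1589, q_4 = 14*7 + 5 = 103.
  i=5: a_5=1, p_5 = 1*1589 + 108 = 1697, q_5 = 1*103 + 7 = 110.
  i=6: a_6=2, p_6 = 2*1697 + 1589 = 4983, q_6 = 2*110 + 103 = 323.
  i=7: a_7=2, p_7 = 2*4983 + 1697 = 11663, q_7 = 2*323 + 110 = 756.
Check: 11663^2 - 238*756^2 = 136025569 - 136025568 = 1, so (x, y) = (11663, 756) solves the equation, and by the theorem it is the least positive solution.

(x, y) = (11663, 756)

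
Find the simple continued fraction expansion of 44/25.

[1; 1, 3, 6]

Run the Euclidean algorithm on 44 and 25; the successive quotients are the partial quotients a_0, a_1, ... (each step inverts the fractional part left over by the previous one):
  44 = 1*25 + 19, so a_0 = 1.
  25 = 1*19 + 6, so a_1 = 1.
  19 = 3*6 + 1, so a_2 = 3.
  6 = 6*1 + 0, so a_3 = 6.
The remainder reaches 0 after 4 divisions, so the expansion has 4 partial quotients, read off in order.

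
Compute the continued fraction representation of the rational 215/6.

[35; 1, 5]

Run the Euclidean algorithm on 215 and 6; the successive quotients are the partial quotients a_0, a_1, ... (each step inverts the fractional part left over by the previous one):
  215 = 35*6 + 5, so a_0 = 35.
  6 = 1*5 + 1, so a_1 = 1.
  5 = 5*1 + 0, so a_2 = 5.
The remainder reaches 0 after 3 divisions, so the expansion has 3 partial quotients, read off in order.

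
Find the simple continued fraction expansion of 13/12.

[1; 12]

Run the Euclidean algorithm on 13 and 12; the successive quotients are the partial quotients a_0, a_1, ... (each step inverts the fractional part left over by the previous one):
  13 = 1*12 + 1, so a_0 = 1.
  12 = 12*1 + 0, so a_1 = 12.
The remainder reaches 0 after 2 divisions, so the expansion has 2 partial quotients, read off in order.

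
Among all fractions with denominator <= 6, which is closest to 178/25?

43/6

Expand x = 178/25 as a continued fraction with the Euclidean algorithm:
  178 = 7*25 + 3, so a_0 = 7.
  25 = 8*3 + 1, so a_1 = 8.
  3 = 3*1 + 0, so a_2 = 3.
so x = [7; 8, 3].
Convergents (p_i = a_i*p_{i-1} + p_{i-2}, q_i = a_i*q_{i-1} + q_{i-2} with p_{-2}=0, p_{-1}=1, q_{-2}=1, q_{-1}=0), until the denominator exceeds 6:
  i=0: a_0=7, p_0 = 7*1 + 0 = 7, q_0 = 7*0 + 1 = 1.
  i=1: a_1=8, p_1 = 8*7 + 1 = 57, q_1 = 8*1 + 0 = 8.
q_1 = 8 > 6, so the last convergent with denominator <= 6 is p_0/q_0 = 7/1.
The closest fraction with denominator <= 6 is either p_0/q_0 or the intermediate fraction (k*p_0 + p_{-1})/(k*q_0 + q_{-1}) with the largest k >= 1 whose denominator stays <= 6; these approach x as k grows, and every other convergent or intermediate fraction in range is farther away.
Largest k: floor((6 - q_{-1})/q_0) = floor((6 - 0)/1) = 6 (using the seeds p_{-1} = 1, q_{-1} = 0).
That gives (6*7 + 1)/(6*1 + 0) = 43/6.
Compare the errors: |x - 7/1| = |178*1 - 7*25|/(25*1) = 3/25, and |x - 43/6| = |178*6 - 43*25|/(25*6) = 7/150.
Cross-multiplying, 7*25 = 175 < 450 = 3*150, so 7/150 is smaller: the intermediate fraction 43/6 is closer to x than 7/1.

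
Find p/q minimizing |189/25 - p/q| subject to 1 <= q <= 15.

Expand x = 189/25 as a continued fraction with the Euclidean algorithm:
  189 = 7*25 + 14, so a_0 = 7.
  25 = 1*14 + 11, so a_1 = 1.
  14 = 1*11 + 3, so a_2 = 1.
  11 = 3*3 + 2, so a_3 = 3.
  3 = 1*2 + 1, so a_4 = 1.
  2 = 2*1 + 0, so a_5 = 2.
so x = [7; 1, 1, 3, 1, 2].
Convergents (p_i = a_i*p_{i-1} + p_{i-2}, q_i = a_i*q_{i-1} + q_{i-2} with p_{-2}=0, p_{-1}=1, q_{-2}=1, q_{-1}=0), until the denominator exceeds 15:
  i=0: a_0=7, p_0 = 7*1 + 0 = 7, q_0 = 7*0 + 1 = 1.
  i=1: a_1=1, p_1 = 1*7 + 1 = 8, q_1 = 1*1 + 0 = 1.
  i=2: a_2=1, p_2 = 1*8 + 7 = 15, q_2 = 1*1 + 1 = 2.
  i=3: a_3=3, p_3 = 3*15 + 8 = 53, q_3 = 3*2 + 1 = 7.
  i=4: a_4=1, p_4 = 1*53 + 15 = 68, q_4 = 1*7 + 2 = 9.
  i=5: a_5=2, p_5 = 2*68 + 53 = 189, q_5 = 2*9 + 7 = 25.
q_5 = 25 > 15, so the last convergent with denominator <= 15 is p_4/q_4 = 68/9.
The closest fraction with denominator <= 15 is either p_4/q_4 or the intermediate fraction (k*p_4 + p_3)/(k*q_4 + q_3) with the largest k >= 1 whose denominator stays <= 15; these approach x as k grows, and every other convergent or intermediate fraction in range is farther away.
Largest k: floor((15 - q_3)/q_4) = floor((15 - 7)/9) = 0.
Since k = 0, no intermediate fraction beyond p_4/q_4 has denominator <= 15, so the convergent 68/9 is the closest (its error is |189*9 - 68*25|/(25*9) = 1/225).

68/9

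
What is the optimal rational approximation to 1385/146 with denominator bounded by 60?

351/37

Expand x = 1385/146 as a continued fraction with the Euclidean algorithm:
  1385 = 9*146 + 71, so a_0 = 9.
  146 = 2*71 + 4, so a_1 = 2.
  71 = 17*4 + 3, so a_2 = 17.
  4 = 1*3 + 1, so a_3 = 1.
  3 = 3*1 + 0, so a_4 = 3.
so x = [9; 2, 17, 1, 3].
Convergents (p_i = a_i*p_{i-1} + p_{i-2}, q_i = a_i*q_{i-1} + q_{i-2} with p_{-2}=0, p_{-1}=1, q_{-2}=1, q_{-1}=0), until the denominator exceeds 60:
  i=0: a_0=9, p_0 = 9*1 + 0 = 9, q_0 = 9*0 + 1 = 1.
  i=1: a_1=2, p_1 = 2*9 + 1 = 19, q_1 = 2*1 + 0 = 2.
  i=2: a_2=17, p_2 = 17*19 + 9 = 332, q_2 = 17*2 + 1 = 35.
  i=3: a_3=1, p_3 = 1*332 + 19 = 351, q_3 = 1*35 + 2 = 37.
  i=4: a_4=3, p_4 = 3*351 + 332 = 1385, q_4 = 3*37 + 35 = 146.
q_4 = 146 > 60, so the last convergent with denominator <= 60 is p_3/q_3 = 351/37.
The closest fraction with denominator <= 60 is either p_3/q_3 or the intermediate fraction (k*p_3 + p_2)/(k*q_3 + q_2) with the largest k >= 1 whose denominator stays <= 60; these approach x as k grows, and every other convergent or intermediate fraction in range is farther away.
Largest k: floor((60 - q_2)/q_3) = floor((60 - 35)/37) = 0.
Since k = 0, no intermediate fraction beyond p_3/q_3 has denominator <= 60, so the convergent 351/37 is the closest (its error is |1385*37 - 351*146|/(146*37) = 1/5402).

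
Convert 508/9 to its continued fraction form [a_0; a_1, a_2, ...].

[56; 2, 4]

Run the Euclidean algorithm on 508 and 9; the successive quotients are the partial quotients a_0, a_1, ... (each step inverts the fractional part left over by the previous one):
  508 = 56*9 + 4, so a_0 = 56.
  9 = 2*4 + 1, so a_1 = 2.
  4 = 4*1 + 0, so a_2 = 4.
The remainder reaches 0 after 3 divisions, so the expansion has 3 partial quotients, read off in order.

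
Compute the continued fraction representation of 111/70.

Run the Euclidean algorithm on 111 and 70; the successive quotients are the partial quotients a_0, a_1, ... (each step inverts the fractional part left over by the previous one):
  111 = 1*70 + 41, so a_0 = 1.
  70 = 1*41 + 29, so a_1 = 1.
  41 = 1*29 + 12, so a_2 = 1.
  29 = 2*12 + 5, so a_3 = 2.
  12 = 2*5 + 2, so a_4 = 2.
  5 = 2*2 + 1, so a_5 = 2.
  2 = 2*1 + 0, so a_6 = 2.
The remainder reaches 0 after 7 divisions, so the expansion has 7 partial quotients, read off in order.

[1; 1, 1, 2, 2, 2, 2]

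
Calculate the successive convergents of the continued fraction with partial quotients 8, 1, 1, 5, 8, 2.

Using the convergent recurrence p_i = a_i*p_{i-1} + p_{i-2}, q_i = a_i*q_{i-1} + q_{i-2} with p_{-2}=0, p_{-1}=1, q_{-2}=1, q_{-1}=0:
  i=0: a_0=8, p_0 = 8*1 + 0 = 8, q_0 = 8*0 + 1 = 1.
  i=1: a_1=1, p_1 = 1*8 + 1 = 9, q_1 = 1*1 + 0 = 1.
  i=2: a_2=1, p_2 = 1*9 + 8 = 17, q_2 = 1*1 + 1 = 2.
  i=3: a_3=5, p_3 = 5*17 + 9 = 94, q_3 = 5*2 + 1 = 11.
  i=4: a_4=8, p_4 = 8*94 + 17 = 769, q_4 = 8*11 + 2 = 90.
  i=5: a_5=2, p_5 = 2*769 + 94 = 1632, q_5 = 2*90 + 11 = 191.

8/1, 9/1, 17/2, 94/11, 769/90, 1632/191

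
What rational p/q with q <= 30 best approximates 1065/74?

Expand x = 1065/74 as a continued fraction with the Euclidean algorithm:
  1065 = 14*74 + 29, so a_0 = 14.
  74 = 2*29 + 16, so a_1 = 2.
  29 = 1*16 + 13, so a_2 = 1.
  16 = 1*13 + 3, so a_3 = 1.
  13 = 4*3 + 1, so a_4 = 4.
  3 = 3*1 + 0, so a_5 = 3.
so x = [14; 2, 1, 1, 4, 3].
Convergents (p_i = a_i*p_{i-1} + p_{i-2}, q_i = a_i*q_{i-1} + q_{i-2} with p_{-2}=0, p_{-1}=1, q_{-2}=1, q_{-1}=0), until the denominator exceeds 30:
  i=0: a_0=14, p_0 = 14*1 + 0 = 14, q_0 = 14*0 + 1 = 1.
  i=1: a_1=2, p_1 = 2*14 + 1 = 29, q_1 = 2*1 + 0 = 2.
  i=2: a_2=1, p_2 = 1*29 + 14 = 43, q_2 = 1*2 + 1 = 3.
  i=3: a_3=1, p_3 = 1*43 + 29 = 72, q_3 = 1*3 + 2 = 5.
  i=4: a_4=4, p_4 = 4*72 + 43 = 331, q_4 = 4*5 + 3 = 23.
  i=5: a_5=3, p_5 = 3*331 + 72 = 1065, q_5 = 3*23 + 5 = 74.
q_5 = 74 > 30, so the last convergent with denominator <= 30 is p_4/q_4 = 331/23.
The closest fraction with denominator <= 30 is either p_4/q_4 or the intermediate fraction (k*p_4 + p_3)/(k*q_4 + q_3) with the largest k >= 1 whose denominator stays <= 30; these approach x as k grows, and every other convergent or intermediate fraction in range is farther away.
Largest k: floor((30 - q_3)/q_4) = floor((30 - 5)/23) = 1.
That gives (1*331 + 72)/(1*23 + 5) = 403/28.
Compare the errors: |x - 331/23| = |1065*23 - 331*74|/(74*23) = 1/1702, and |x - 403/28| = |1065*28 - 403*74|/(74*28) = 2/2072.
Cross-multiplying, 1*2072 = 2072 < 3404 = 2*1702, so 1/1702 is smaller: the convergent 331/23 is closer to x than 403/28.

331/23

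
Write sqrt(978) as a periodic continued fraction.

Write x_i = (sqrt(978) + m_i)/d_i with (m_0, d_0) = (0, 1). a_0 = floor(sqrt(978)) = 31, since 31^2 = 961 <= 978 < 1024 = 32^2.
Iterate m_{i+1} = d_i*a_i - m_i, d_{i+1} = (978 - m_{i+1}^2)/d_i, a_{i+1} = floor((a_0 + m_{i+1})/d_{i+1}):
  m_1 = 1*31 - 0 = 31, d_1 = (978 - 31^2)/1 = 17/1 = 17, a_1 = floor((31 + 31)/17) = 3.
  m_2 = 17*3 - 31 = 20, d_2 = (978 - 20^2)/17 = 578/17 = 34, a_2 = floor((31 + 20)/34) = 1.
  m_3 = 34*1 - 20 = 14, d_3 = (978 - 14^2)/34 = 782/34 = 23, a_3 = floor((31 + 14)/23) = 1.
  m_4 = 23*1 - 14 = 9, d_4 = (978 - 9^2)/23 = 897/23 = 39, a_4 = floor((31 + 9)/39) = 1.
  m_5 = 39*1 - 9 = 30, d_5 = (978 - 30^2)/39 = 78/39 = 2, a_5 = floor((31 + 30)/2) = 30.
  m_6 = 2*30 - 30 = 30, d_6 = (978 - 30^2)/2 = 78/2 = 39, a_6 = floor((31 + 30)/39) = 1.
  m_7 = 39*1 - 30 = 9, d_7 = (978 - 9^2)/39 = 897/39 = 23, a_7 = floor((31 + 9)/23) = 1.
  m_8 = 23*1 - 9 = 14, d_8 = (978 - 14^2)/23 = 782/23 = 34, a_8 = floor((31 + 14)/34) = 1.
  m_9 = 34*1 - 14 = 20, d_9 = (978 - 20^2)/34 = 578/34 = 17, a_9 = floor((31 + 20)/17) = 3.
  m_10 = 17*3 - 20 = 31, d_10 = (978 - 31^2)/17 = 17/17 = 1, a_10 = floor((31 + 31)/1) = 62.
  m_11 = 1*62 - 31 = 31, d_11 = (978 - 31^2)/1 = 17/1 = 17: (m_11, d_11) = (m_1, d_1) = (31, 17), so from here the quotients repeat a_1, ..., a_10; the period length is 10.
Hence the expansion of sqrt(978) is a_0 = 31 followed by the repeating block 3, 1, 1, 1, 30, 1, 1, 1, 3, 62 (period 10).

[31; (3, 1, 1, 1, 30, 1, 1, 1, 3, 62)]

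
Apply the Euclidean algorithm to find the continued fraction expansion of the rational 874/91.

Run the Euclidean algorithm on 874 and 91; the successive quotients are the partial quotients a_0, a_1, ... (each step inverts the fractional part left over by the previous one):
  874 = 9*91 + 55, so a_0 = 9.
  91 = 1*55 + 36, so a_1 = 1.
  55 = 1*36 + 19, so a_2 = 1.
  36 = 1*19 + 17, so a_3 = 1.
  19 = 1*17 + 2, so a_4 = 1.
  17 = 8*2 + 1, so a_5 = 8.
  2 = 2*1 + 0, so a_6 = 2.
The remainder reaches 0 after 7 divisions, so the expansion has 7 partial quotients, read off in order.

[9; 1, 1, 1, 1, 8, 2]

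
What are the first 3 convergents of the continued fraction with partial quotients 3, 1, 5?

Using the convergent recurrence p_i = a_i*p_{i-1} + p_{i-2}, q_i = a_i*q_{i-1} + q_{i-2} with p_{-2}=0, p_{-1}=1, q_{-2}=1, q_{-1}=0:
  i=0: a_0=3, p_0 = 3*1 + 0 = 3, q_0 = 3*0 + 1 = 1.
  i=1: a_1=1, p_1 = 1*3 + 1 = 4, q_1 = 1*1 + 0 = 1.
  i=2: a_2=5, p_2 = 5*4 + 3 = 23, q_2 = 5*1 + 1 = 6.

3/1, 4/1, 23/6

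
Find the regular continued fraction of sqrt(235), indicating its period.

Write x_i = (sqrt(235) + m_i)/d_i with (m_0, d_0) = (0, 1). a_0 = floor(sqrt(235)) = 15, since 15^2 = 225 <= 235 < 256 = 16^2.
Iterate m_{i+1} = d_i*a_i - m_i, d_{i+1} = (235 - m_{i+1}^2)/d_i, a_{i+1} = floor((a_0 + m_{i+1})/d_{i+1}):
  m_1 = 1*15 - 0 = 15, d_1 = (235 - 15^2)/1 = 10/1 = 10, a_1 = floor((15 + 15)/10) = 3.
  m_2 = 10*3 - 15 = 15, d_2 = (235 - 15^2)/10 = 10/10 = 1, a_2 = floor((15 + 15)/1) = 30.
  m_3 = 1*30 - 15 = 15, d_3 = (235 - 15^2)/1 = 10/1 = 10: (m_3, d_3) = (m_1, d_1) = (15, 10), so from here the quotients repeat a_1, a_2; the period length is 2.
Hence the expansion of sqrt(235) is a_0 = 15 followed by the repeating block 3, 30 (period 2).

[15; (3, 30)]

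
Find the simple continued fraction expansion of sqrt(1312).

[36; (4, 1, 1, 17, 1, 1, 4, 72)]

Write x_i = (sqrt(1312) + m_i)/d_i with (m_0, d_0) = (0, 1). a_0 = floor(sqrt(1312)) = 36, since 36^2 = 1296 <= 1312 < 1369 = 37^2.
Iterate m_{i+1} = d_i*a_i - m_i, d_{i+1} = (1312 - m_{i+1}^2)/d_i, a_{i+1} = floor((a_0 + m_{i+1})/d_{i+1}):
  m_1 = 1*36 - 0 = 36, d_1 = (1312 - 36^2)/1 = 16/1 = 16, a_1 = floor((36 + 36)/16) = 4.
  m_2 = 16*4 - 36 = 28, d_2 = (1312 - 28^2)/16 = 528/16 = 33, a_2 = floor((36 + 28)/33) = 1.
  m_3 = 33*1 - 28 = 5, d_3 = (1312 - 5^2)/33 = 1287/33 = 39, a_3 = floor((36 + 5)/39) = 1.
  m_4 = 39*1 - 5 = 34, d_4 = (1312 - 34^2)/39 = 156/39 = 4, a_4 = floor((36 + 34)/4) = 17.
  m_5 = 4*17 - 34 = 34, d_5 = (1312 - 34^2)/4 = 156/4 = 39, a_5 = floor((36 + 34)/39) = 1.
  m_6 = 39*1 - 34 = 5, d_6 = (1312 - 5^2)/39 = 1287/39 = 33, a_6 = floor((36 + 5)/33) = 1.
  m_7 = 33*1 - 5 = 28, d_7 = (1312 - 28^2)/33 = 528/33 = 16, a_7 = floor((36 + 28)/16) = 4.
  m_8 = 16*4 - 28 = 36, d_8 = (1312 - 36^2)/16 = 16/16 = 1, a_8 = floor((36 + 36)/1) = 72.
  m_9 = 1*72 - 36 = 36, d_9 = (1312 - 36^2)/1 = 16/1 = 16: (m_9, d_9) = (m_1, d_1) = (36, 16), so from here the quotients repeat a_1, ..., a_8; the period length is 8.
Hence the expansion of sqrt(1312) is a_0 = 36 followed by the repeating block 4, 1, 1, 17, 1, 1, 4, 72 (period 8).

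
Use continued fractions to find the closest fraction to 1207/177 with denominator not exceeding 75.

491/72

Expand x = 1207/177 as a continued fraction with the Euclidean algorithm:
  1207 = 6*177 + 145, so a_0 = 6.
  177 = 1*145 + 32, so a_1 = 1.
  145 = 4*32 + 17, so a_2 = 4.
  32 = 1*17 + 15, so a_3 = 1.
  17 = 1*15 + 2, so a_4 = 1.
  15 = 7*2 + 1, so a_5 = 7.
  2 = 2*1 + 0, so a_6 = 2.
so x = [6; 1, 4, 1, 1, 7, 2].
Convergents (p_i = a_i*p_{i-1} + p_{i-2}, q_i = a_i*q_{i-1} + q_{i-2} with p_{-2}=0, p_{-1}=1, q_{-2}=1, q_{-1}=0), until the denominator exceeds 75:
  i=0: a_0=6, p_0 = 6*1 + 0 = 6, q_0 = 6*0 + 1 = 1.
  i=1: a_1=1, p_1 = 1*6 + 1 = 7, q_1 = 1*1 + 0 = 1.
  i=2: a_2=4, p_2 = 4*7 + 6 = 34, q_2 = 4*1 + 1 = 5.
  i=3: a_3=1, p_3 = 1*34 + 7 = 41, q_3 = 1*5 + 1 = 6.
  i=4: a_4=1, p_4 = 1*41 + 34 = 75, q_4 = 1*6 + 5 = 11.
  i=5: a_5=7, p_5 = 7*75 + 41 = 566, q_5 = 7*11 + 6 = 83.
q_5 = 83 > 75, so the last convergent with denominator <= 75 is p_4/q_4 = 75/11.
The closest fraction with denominator <= 75 is either p_4/q_4 or the intermediate fraction (k*p_4 + p_3)/(k*q_4 + q_3) with the largest k >= 1 whose denominator stays <= 75; these approach x as k grows, and every other convergent or intermediate fraction in range is farther away.
Largest k: floor((75 - q_3)/q_4) = floor((75 - 6)/11) = 6.
That gives (6*75 + 41)/(6*11 + 6) = 491/72.
Compare the errors: |x - 75/11| = |1207*11 - 75*177|/(177*11) = 2/1947, and |x - 491/72| = |1207*72 - 491*177|/(177*72) = 3/12744.
Cross-multiplying, 3*1947 = 5841 < 25488 = 2*12744, so 3/12744 is smaller: the intermediate fraction 491/72 is closer to x than 75/11.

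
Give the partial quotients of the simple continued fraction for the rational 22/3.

[7; 3]

Run the Euclidean algorithm on 22 and 3; the successive quotients are the partial quotients a_0, a_1, ... (each step inverts the fractional part left over by the previous one):
  22 = 7*3 + 1, so a_0 = 7.
  3 = 3*1 + 0, so a_1 = 3.
The remainder reaches 0 after 2 divisions, so the expansion has 2 partial quotients, read off in order.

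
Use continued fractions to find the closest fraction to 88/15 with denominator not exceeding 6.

Expand x = 88/15 as a continued fraction with the Euclidean algorithm:
  88 = 5*15 + 13, so a_0 = 5.
  15 = 1*13 + 2, so a_1 = 1.
  13 = 6*2 + 1, so a_2 = 6.
  2 = 2*1 + 0, so a_3 = 2.
so x = [5; 1, 6, 2].
Convergents (p_i = a_i*p_{i-1} + p_{i-2}, q_i = a_i*q_{i-1} + q_{i-2} with p_{-2}=0, p_{-1}=1, q_{-2}=1, q_{-1}=0), until the denominator exceeds 6:
  i=0: a_0=5, p_0 = 5*1 + 0 = 5, q_0 = 5*0 + 1 = 1.
  i=1: a_1=1, p_1 = 1*5 + 1 = 6, q_1 = 1*1 + 0 = 1.
  i=2: a_2=6, p_2 = 6*6 + 5 = 41, q_2 = 6*1 + 1 = 7.
q_2 = 7 > 6, so the last convergent with denominator <= 6 is p_1/q_1 = 6/1.
The closest fraction with denominator <= 6 is either p_1/q_1 or the intermediate fraction (k*p_1 + p_0)/(k*q_1 + q_0) with the largest k >= 1 whose denominator stays <= 6; these approach x as k grows, and every other convergent or intermediate fraction in range is farther away.
Largest k: floor((6 - q_0)/q_1) = floor((6 - 1)/1) = 5.
That gives (5*6 + 5)/(5*1 + 1) = 35/6.
Compare the errors: |x - 6/1| = |88*1 - 6*15|/(15*1) = 2/15, and |x - 35/6| = |88*6 - 35*15|/(15*6) = 3/90.
Cross-multiplying, 3*15 = 45 < 180 = 2*90, so 3/90 is smaller: the intermediate fraction 35/6 is closer to x than 6/1.

35/6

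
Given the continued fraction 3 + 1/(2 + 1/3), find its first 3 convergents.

Using the convergent recurrence p_i = a_i*p_{i-1} + p_{i-2}, q_i = a_i*q_{i-1} + q_{i-2} with p_{-2}=0, p_{-1}=1, q_{-2}=1, q_{-1}=0:
  i=0: a_0=3, p_0 = 3*1 + 0 = 3, q_0 = 3*0 + 1 = 1.
  i=1: a_1=2, p_1 = 2*3 + 1 = 7, q_1 = 2*1 + 0 = 2.
  i=2: a_2=3, p_2 = 3*7 + 3 = 24, q_2 = 3*2 + 1 = 7.

3/1, 7/2, 24/7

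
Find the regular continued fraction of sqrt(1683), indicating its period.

[41; (41, 82)]

Write x_i = (sqrt(1683) + m_i)/d_i with (m_0, d_0) = (0, 1). a_0 = floor(sqrt(1683)) = 41, since 41^2 = 1681 <= 1683 < 1764 = 42^2.
Iterate m_{i+1} = d_i*a_i - m_i, d_{i+1} = (1683 - m_{i+1}^2)/d_i, a_{i+1} = floor((a_0 + m_{i+1})/d_{i+1}):
  m_1 = 1*41 - 0 = 41, d_1 = (1683 - 41^2)/1 = 2/1 = 2, a_1 = floor((41 + 41)/2) = 41.
  m_2 = 2*41 - 41 = 41, d_2 = (1683 - 41^2)/2 = 2/2 = 1, a_2 = floor((41 + 41)/1) = 82.
  m_3 = 1*82 - 41 = 41, d_3 = (1683 - 41^2)/1 = 2/1 = 2: (m_3, d_3) = (m_1, d_1) = (41, 2), so from here the quotients repeat a_1, a_2; the period length is 2.
Hence the expansion of sqrt(1683) is a_0 = 41 followed by the repeating block 41, 82 (period 2).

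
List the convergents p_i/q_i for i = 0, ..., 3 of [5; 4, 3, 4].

5/1, 21/4, 68/13, 293/56

Using the convergent recurrence p_i = a_i*p_{i-1} + p_{i-2}, q_i = a_i*q_{i-1} + q_{i-2} with p_{-2}=0, p_{-1}=1, q_{-2}=1, q_{-1}=0:
  i=0: a_0=5, p_0 = 5*1 + 0 = 5, q_0 = 5*0 + 1 = 1.
  i=1: a_1=4, p_1 = 4*5 + 1 = 21, q_1 = 4*1 + 0 = 4.
  i=2: a_2=3, p_2 = 3*21 + 5 = 68, q_2 = 3*4 + 1 = 13.
  i=3: a_3=4, p_3 = 4*68 + 21 = 293, q_3 = 4*13 + 4 = 56.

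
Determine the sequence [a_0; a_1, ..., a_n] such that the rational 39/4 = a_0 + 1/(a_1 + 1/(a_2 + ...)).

Run the Euclidean algorithm on 39 and 4; the successive quotients are the partial quotients a_0, a_1, ... (each step inverts the fractional part left over by the previous one):
  39 = 9*4 + 3, so a_0 = 9.
  4 = 1*3 + 1, so a_1 = 1.
  3 = 3*1 + 0, so a_2 = 3.
The remainder reaches 0 after 3 divisions, so the expansion has 3 partial quotients, read off in order.

[9; 1, 3]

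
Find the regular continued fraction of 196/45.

[4; 2, 1, 4, 3]

Run the Euclidean algorithm on 196 and 45; the successive quotients are the partial quotients a_0, a_1, ... (each step inverts the fractional part left over by the previous one):
  196 = 4*45 + 16, so a_0 = 4.
  45 = 2*16 + 13, so a_1 = 2.
  16 = 1*13 + 3, so a_2 = 1.
  13 = 4*3 + 1, so a_3 = 4.
  3 = 3*1 + 0, so a_4 = 3.
The remainder reaches 0 after 5 divisions, so the expansion has 5 partial quotients, read off in order.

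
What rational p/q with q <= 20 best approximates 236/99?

31/13

Expand x = 236/99 as a continued fraction with the Euclidean algorithm:
  236 = 2*99 + 38, so a_0 = 2.
  99 = 2*38 + 23, so a_1 = 2.
  38 = 1*23 + 15, so a_2 = 1.
  23 = 1*15 + 8, so a_3 = 1.
  15 = 1*8 + 7, so a_4 = 1.
  8 = 1*7 + 1, so a_5 = 1.
  7 = 7*1 + 0, so a_6 = 7.
so x = [2; 2, 1, 1, 1, 1, 7].
Convergents (p_i = a_i*p_{i-1} + p_{i-2}, q_i = a_i*q_{i-1} + q_{i-2} with p_{-2}=0, p_{-1}=1, q_{-2}=1, q_{-1}=0), until the denominator exceeds 20:
  i=0: a_0=2, p_0 = 2*1 + 0 = 2, q_0 = 2*0 + 1 = 1.
  i=1: a_1=2, p_1 = 2*2 + 1 = 5, q_1 = 2*1 + 0 = 2.
  i=2: a_2=1, p_2 = 1*5 + 2 = 7, q_2 = 1*2 + 1 = 3.
  i=3: a_3=1, p_3 = 1*7 + 5 = 12, q_3 = 1*3 + 2 = 5.
  i=4: a_4=1, p_4 = 1*12 + 7 = 19, q_4 = 1*5 + 3 = 8.
  i=5: a_5=1, p_5 = 1*19 + 12 = 31, q_5 = 1*8 + 5 = 13.
  i=6: a_6=7, p_6 = 7*31 + 19 = 236, q_6 = 7*13 + 8 = 99.
q_6 = 99 > 20, so the last convergent with denominator <= 20 is p_5/q_5 = 31/13.
The closest fraction with denominator <= 20 is either p_5/q_5 or the intermediate fraction (k*p_5 + p_4)/(k*q_5 + q_4) with the largest k >= 1 whose denominator stays <= 20; these approach x as k grows, and every other convergent or intermediate fraction in range is farther away.
Largest k: floor((20 - q_4)/q_5) = floor((20 - 8)/13) = 0.
Since k = 0, no intermediate fraction beyond p_5/q_5 has denominator <= 20, so the convergent 31/13 is the closest (its error is |236*13 - 31*99|/(99*13) = 1/1287).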